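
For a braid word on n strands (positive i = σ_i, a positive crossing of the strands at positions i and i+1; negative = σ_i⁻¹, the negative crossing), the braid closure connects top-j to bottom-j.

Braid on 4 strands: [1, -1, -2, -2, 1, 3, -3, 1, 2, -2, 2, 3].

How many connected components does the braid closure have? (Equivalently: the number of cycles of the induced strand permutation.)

2

Derivation:
Track the strand permutation on 4 strands, starting from identity.
  step 1: s1 swaps positions 1,2 -> [2 1 3 4]
  step 2: s1^-1 swaps positions 1,2 -> [1 2 3 4]
  step 3: s2^-1 swaps positions 2,3 -> [1 3 2 4]
  step 4: s2^-1 swaps positions 2,3 -> [1 2 3 4]
  step 5: s1 swaps positions 1,2 -> [2 1 3 4]
  step 6: s3 swaps positions 3,4 -> [2 1 4 3]
  step 7: s3^-1 swaps positions 3,4 -> [2 1 3 4]
  step 8: s1 swaps positions 1,2 -> [1 2 3 4]
  step 9: s2 swaps positions 2,3 -> [1 3 2 4]
  step 10: s2^-1 swaps positions 2,3 -> [1 2 3 4]
  step 11: s2 swaps positions 2,3 -> [1 3 2 4]
  step 12: s3 swaps positions 3,4 -> [1 3 4 2]
Final permutation (position -> original strand): [1 3 4 2]
Closure components = cycle count of this permutation = 2.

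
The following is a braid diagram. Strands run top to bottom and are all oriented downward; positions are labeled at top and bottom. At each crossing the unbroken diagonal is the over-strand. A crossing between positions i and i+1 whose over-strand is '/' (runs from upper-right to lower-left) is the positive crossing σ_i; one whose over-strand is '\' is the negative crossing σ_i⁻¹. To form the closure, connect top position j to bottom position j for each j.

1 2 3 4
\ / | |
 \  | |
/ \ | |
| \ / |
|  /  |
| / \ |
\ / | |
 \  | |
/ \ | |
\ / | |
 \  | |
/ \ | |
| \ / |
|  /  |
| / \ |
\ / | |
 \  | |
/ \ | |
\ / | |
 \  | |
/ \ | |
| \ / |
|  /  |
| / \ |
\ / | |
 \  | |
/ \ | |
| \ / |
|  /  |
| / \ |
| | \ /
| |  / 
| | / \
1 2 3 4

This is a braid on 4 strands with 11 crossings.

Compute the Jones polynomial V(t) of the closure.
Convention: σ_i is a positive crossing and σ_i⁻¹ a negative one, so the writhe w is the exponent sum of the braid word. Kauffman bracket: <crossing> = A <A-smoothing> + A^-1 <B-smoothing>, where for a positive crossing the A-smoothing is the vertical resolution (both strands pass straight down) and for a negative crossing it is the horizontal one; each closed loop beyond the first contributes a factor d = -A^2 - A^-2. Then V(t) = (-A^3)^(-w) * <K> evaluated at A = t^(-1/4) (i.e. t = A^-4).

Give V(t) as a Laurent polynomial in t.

t^3 - 4*t^2 + 8*t - 11 + 15*t^-1 - 16*t^-2 + 15*t^-3 - 12*t^-4 + 8*t^-5 - 4*t^-6 + t^-7

Derivation:
Reading the diagram top to bottom ('/'-over between positions i,i+1 = s_i, '\'-over = s_i^-1): braid word = s1^-1 s2 s1^-1 s1^-1 s2 s1^-1 s1^-1 s2 s1^-1 s2 s3.
The presented braid s1^-1 s2 s1^-1 s1^-1 s2 s1^-1 s1^-1 s2 s1^-1 s2 s3 on 4 strands reduces by inverse Markov moves (closure unchanged at each step):
  Destabilize: the word has the form β·s3 where s3 occurs only as the final letter (β ∈ B_3); drop it and the last strand → 3 strands.
Reduced to β = s1^-1 s2 s1^-1 s1^-1 s2 s1^-1 s1^-1 s2 s1^-1 s2 on 3 strands, 10 crossings.
Compute on β:
Braid: s1^-1 s2 s1^-1 s1^-1 s2 s1^-1 s1^-1 s2 s1^-1 s2 on 3 strands, 10 crossings.
Writhe w = (#positive) - (#negative) = 4 - 6 = -2.
Computing the Kauffman bracket via state sum. There are 2^10 = 1024 states.
For each crossing: s=0 is the vertical smoothing, s=1 horizontal. Crossing k contributes A^(sign_k * (1 - 2*s_k)); loop factor d = -A^2 - A^-2.
Tabulate the states by total A-exponent and number of loops L (A-exp: L × count):
  A^10: L=7 ×1
  A^8: L=6 ×10
  A^6: L=5 ×45
  A^4: L=4 ×118, L=6 ×2
  A^2: L=3 ×193, L=5 ×17
  A^0: L=2 ×192, L=4 ×59, L=6 ×1
  A^-2: L=1 ×95, L=3 ×108, L=5 ×7
  A^-4: L=2 ×95, L=4 ×25
  A^-6: L=3 ×43, L=5 ×2
  A^-8: L=4 ×10
  A^-10: L=5 ×1
Each group contributes A^e * Σ count * d^(L-1):
Powers of d = -A^2 - A^-2: d^2 = A^4 + 2 + A^-4; d^3 = -A^6 - 3*A^2 - 3*A^-2 - A^-6; d^4 = A^8 + 4*A^4 + 6 + 4*A^-4 + A^-8; d^5 = -A^10 - 5*A^6 - 10*A^2 - 10*A^-2 - 5*A^-6 - A^-10; d^6 = A^12 + 6*A^8 + 15*A^4 + 20 + 15*A^-4 + 6*A^-8 + A^-12.
  A^10 * (d^6) = A^22 + 6*A^18 + 15*A^14 + 20*A^10 + 15*A^6 + 6*A^2 + A^-2
  A^8 * (10*d^5) = -10*A^18 - 50*A^14 - 100*A^10 - 100*A^6 - 50*A^2 - 10*A^-2
  A^6 * (45*d^4) = 45*A^14 + 180*A^10 + 270*A^6 + 180*A^2 + 45*A^-2
  A^4 * (118*d^3 + 2*d^5) = -2*A^14 - 128*A^10 - 374*A^6 - 374*A^2 - 128*A^-2 - 2*A^-6
  A^2 * (193*d^2 + 17*d^4) = 17*A^10 + 261*A^6 + 488*A^2 + 261*A^-2 + 17*A^-6
  A^0 * (192*d + 59*d^3 + d^5) = -A^10 - 64*A^6 - 379*A^2 - 379*A^-2 - 64*A^-6 - A^-10
  A^-2 * (95 + 108*d^2 + 7*d^4) = 7*A^6 + 136*A^2 + 353*A^-2 + 136*A^-6 + 7*A^-10
  A^-4 * (95*d + 25*d^3) = -25*A^2 - 170*A^-2 - 170*A^-6 - 25*A^-10
  A^-6 * (43*d^2 + 2*d^4) = 2*A^2 + 51*A^-2 + 98*A^-6 + 51*A^-10 + 2*A^-14
  A^-8 * (10*d^3) = -10*A^-2 - 30*A^-6 - 30*A^-10 - 10*A^-14
  A^-10 * (d^4) = A^-2 + 4*A^-6 + 6*A^-10 + 4*A^-14 + A^-18
Summing the groups: <K> = A^22 - 4*A^18 + 8*A^14 - 12*A^10 + 15*A^6 - 16*A^2 + 15*A^-2 - 11*A^-6 + 8*A^-10 - 4*A^-14 + A^-18
Normalise by the writhe: (-A^3)^(-w) = (-A^3)^(2) = A^6, so f(A) = A^6 * <K> = A^28 - 4*A^24 + 8*A^20 - 12*A^16 + 15*A^12 - 16*A^8 + 15*A^4 - 11 + 8*A^-4 - 4*A^-8 + A^-12.
Substitute A = t^(-1/4), i.e. A^e → t^(-e/4): V(t) = t^3 - 4*t^2 + 8*t - 11 + 15*t^-1 - 16*t^-2 + 15*t^-3 - 12*t^-4 + 8*t^-5 - 4*t^-6 + t^-7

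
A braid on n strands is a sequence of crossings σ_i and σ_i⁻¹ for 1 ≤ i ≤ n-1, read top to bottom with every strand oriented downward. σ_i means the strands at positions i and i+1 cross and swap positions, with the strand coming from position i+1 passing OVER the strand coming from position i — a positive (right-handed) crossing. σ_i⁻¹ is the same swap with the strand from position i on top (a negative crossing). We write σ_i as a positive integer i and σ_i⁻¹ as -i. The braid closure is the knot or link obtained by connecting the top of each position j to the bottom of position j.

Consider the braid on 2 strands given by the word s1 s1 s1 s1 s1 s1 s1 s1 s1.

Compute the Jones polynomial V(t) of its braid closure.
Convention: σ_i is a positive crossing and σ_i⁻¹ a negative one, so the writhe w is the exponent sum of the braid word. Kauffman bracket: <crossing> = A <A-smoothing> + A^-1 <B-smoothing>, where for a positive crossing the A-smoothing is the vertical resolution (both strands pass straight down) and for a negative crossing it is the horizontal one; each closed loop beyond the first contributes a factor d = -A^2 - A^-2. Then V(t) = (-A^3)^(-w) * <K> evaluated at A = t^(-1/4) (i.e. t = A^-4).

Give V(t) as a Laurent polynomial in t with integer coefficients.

Braid: s1 s1 s1 s1 s1 s1 s1 s1 s1 on 2 strands, 9 crossings.
Writhe w = (#positive) - (#negative) = 9 - 0 = 9.
State-sum expansion of <K>. There are 2^9 = 512 states.
Each crossing splits two ways (0=vertical, 1=horizontal). The state's weight is A^(#A-smoothings - #B-smoothings) * d^(loops - 1).
Tabulate the states by total A-exponent and number of loops L (A-exp: L × count):
  A^9: L=2 ×1
  A^7: L=1 ×9
  A^5: L=2 ×36
  A^3: L=3 ×84
  A^1: L=4 ×126
  A^-1: L=5 ×126
  A^-3: L=6 ×84
  A^-5: L=7 ×36
  A^-7: L=8 ×9
  A^-9: L=9 ×1
Each group contributes A^e * Σ count * d^(L-1):
Powers of d = -A^2 - A^-2: d^2 = A^4 + 2 + A^-4; d^3 = -A^6 - 3*A^2 - 3*A^-2 - A^-6; d^4 = A^8 + 4*A^4 + 6 + 4*A^-4 + A^-8; d^5 = -A^10 - 5*A^6 - 10*A^2 - 10*A^-2 - 5*A^-6 - A^-10; d^6 = A^12 + 6*A^8 + 15*A^4 + 20 + 15*A^-4 + 6*A^-8 + A^-12; d^7 = -A^14 - 7*A^10 - 21*A^6 - 35*A^2 - 35*A^-2 - 21*A^-6 - 7*A^-10 - A^-14; d^8 = A^16 + 8*A^12 + 28*A^8 + 56*A^4 + 70 + 56*A^-4 + 28*A^-8 + 8*A^-12 + A^-16.
  A^9 * (d) = -A^11 - A^7
  A^7 * (9) = 9*A^7
  A^5 * (36*d) = -36*A^7 - 36*A^3
  A^3 * (84*d^2) = 84*A^7 + 168*A^3 + 84*A^-1
  A^1 * (126*d^3) = -126*A^7 - 378*A^3 - 378*A^-1 - 126*A^-5
  A^-1 * (126*d^4) = 126*A^7 + 504*A^3 + 756*A^-1 + 504*A^-5 + 126*A^-9
  A^-3 * (84*d^5) = -84*A^7 - 420*A^3 - 840*A^-1 - 840*A^-5 - 420*A^-9 - 84*A^-13
  A^-5 * (36*d^6) = 36*A^7 + 216*A^3 + 540*A^-1 + 720*A^-5 + 540*A^-9 + 216*A^-13 + 36*A^-17
  A^-7 * (9*d^7) = -9*A^7 - 63*A^3 - 189*A^-1 - 315*A^-5 - 315*A^-9 - 189*A^-13 - 63*A^-17 - 9*A^-21
  A^-9 * (d^8) = A^7 + 8*A^3 + 28*A^-1 + 56*A^-5 + 70*A^-9 + 56*A^-13 + 28*A^-17 + 8*A^-21 + A^-25
Summing the groups: <K> = -A^11 - A^3 + A^-1 - A^-5 + A^-9 - A^-13 + A^-17 - A^-21 + A^-25
Normalise by the writhe: (-A^3)^(-w) = (-A^3)^(-9) = -A^-27, so f(A) = -A^-27 * <K> = A^-16 + A^-24 - A^-28 + A^-32 - A^-36 + A^-40 - A^-44 + A^-48 - A^-52.
Substitute A = t^(-1/4), i.e. A^e → t^(-e/4): V(t) = -t^13 + t^12 - t^11 + t^10 - t^9 + t^8 - t^7 + t^6 + t^4

Answer: -t^13 + t^12 - t^11 + t^10 - t^9 + t^8 - t^7 + t^6 + t^4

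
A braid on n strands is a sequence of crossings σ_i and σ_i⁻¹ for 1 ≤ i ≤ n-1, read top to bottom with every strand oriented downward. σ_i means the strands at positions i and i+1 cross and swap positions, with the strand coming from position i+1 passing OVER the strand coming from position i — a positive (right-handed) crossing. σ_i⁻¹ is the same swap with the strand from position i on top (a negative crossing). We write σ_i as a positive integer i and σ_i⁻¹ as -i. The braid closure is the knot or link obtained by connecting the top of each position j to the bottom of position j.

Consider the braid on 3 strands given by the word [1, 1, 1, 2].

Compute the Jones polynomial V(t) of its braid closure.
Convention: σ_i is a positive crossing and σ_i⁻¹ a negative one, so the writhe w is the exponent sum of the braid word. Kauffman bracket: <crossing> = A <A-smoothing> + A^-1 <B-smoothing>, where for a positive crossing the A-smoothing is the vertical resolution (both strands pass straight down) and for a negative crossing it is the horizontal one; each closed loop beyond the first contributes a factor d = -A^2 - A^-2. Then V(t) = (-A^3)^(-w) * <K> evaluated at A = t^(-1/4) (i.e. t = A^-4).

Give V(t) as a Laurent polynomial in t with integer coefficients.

The presented braid s1 s1 s1 s2 on 3 strands reduces by inverse Markov moves (closure unchanged at each step):
  Destabilize: the word has the form β·s2 where s2 occurs only as the final letter (β ∈ B_2); drop it and the last strand → 2 strands.
Reduced to β = s1 s1 s1 on 2 strands, 3 crossings.
Compute on β:
Braid: s1 s1 s1 on 2 strands, 3 crossings.
Writhe w = (#positive) - (#negative) = 3 - 0 = 3.
Enumerate smoothing states for the bracket polynomial. There are 2^3 = 8 states.
For each crossing: s=0 is the vertical smoothing, s=1 horizontal. Crossing k contributes A^(sign_k * (1 - 2*s_k)); loop factor d = -A^2 - A^-2.
  state 000: A-exp=+3, loops=2, term = A^3 * d^1
  state 001: A-exp=+1, loops=1, term = A^1 * d^0
  state 010: A-exp=+1, loops=1, term = A^1 * d^0
  state 011: A-exp=-1, loops=2, term = A^-1 * d^1
  state 100: A-exp=+1, loops=1, term = A^1 * d^0
  state 101: A-exp=-1, loops=2, term = A^-1 * d^1
  state 110: A-exp=-1, loops=2, term = A^-1 * d^1
  state 111: A-exp=-3, loops=3, term = A^-3 * d^2
Collect the terms by A-exponent (count of states per loop number):
Powers of d = -A^2 - A^-2: d^2 = A^4 + 2 + A^-4.
  A^3 * (d) = -A^5 - A
  A^1 * (3) = 3*A
  A^-1 * (3*d) = -3*A - 3*A^-3
  A^-3 * (d^2) = A + 2*A^-3 + A^-7
Summing the groups: <K> = -A^5 - A^-3 + A^-7
Normalise by the writhe: (-A^3)^(-w) = (-A^3)^(-3) = -A^-9, so f(A) = -A^-9 * <K> = A^-4 + A^-12 - A^-16.
Substitute A = t^(-1/4), i.e. A^e → t^(-e/4): V(t) = -t^4 + t^3 + t

Answer: -t^4 + t^3 + t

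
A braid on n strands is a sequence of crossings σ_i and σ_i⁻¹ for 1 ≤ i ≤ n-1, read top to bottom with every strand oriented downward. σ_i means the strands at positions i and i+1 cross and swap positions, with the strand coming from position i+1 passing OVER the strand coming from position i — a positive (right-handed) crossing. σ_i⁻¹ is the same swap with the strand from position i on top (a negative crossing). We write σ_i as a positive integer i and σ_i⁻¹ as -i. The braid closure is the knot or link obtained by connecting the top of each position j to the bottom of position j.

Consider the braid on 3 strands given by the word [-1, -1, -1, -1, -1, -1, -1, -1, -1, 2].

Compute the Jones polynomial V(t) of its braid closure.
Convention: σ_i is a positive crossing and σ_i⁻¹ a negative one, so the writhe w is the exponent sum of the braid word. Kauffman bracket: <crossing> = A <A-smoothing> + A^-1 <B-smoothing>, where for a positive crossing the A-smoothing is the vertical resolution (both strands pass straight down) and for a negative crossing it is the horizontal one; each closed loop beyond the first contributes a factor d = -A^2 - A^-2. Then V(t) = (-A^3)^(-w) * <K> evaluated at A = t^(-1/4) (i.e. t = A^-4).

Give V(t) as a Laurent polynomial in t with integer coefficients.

The presented braid s1^-1 s1^-1 s1^-1 s1^-1 s1^-1 s1^-1 s1^-1 s1^-1 s1^-1 s2 on 3 strands reduces by inverse Markov moves (closure unchanged at each step):
  Destabilize: the word has the form β·s2 where s2 occurs only as the final letter (β ∈ B_2); drop it and the last strand → 2 strands.
Reduced to β = s1^-1 s1^-1 s1^-1 s1^-1 s1^-1 s1^-1 s1^-1 s1^-1 s1^-1 on 2 strands, 9 crossings.
Compute on β:
Braid: s1^-1 s1^-1 s1^-1 s1^-1 s1^-1 s1^-1 s1^-1 s1^-1 s1^-1 on 2 strands, 9 crossings.
Writhe w = (#positive) - (#negative) = 0 - 9 = -9.
Enumerate smoothing states for the bracket polynomial. There are 2^9 = 512 states.
Each crossing splits two ways (0=vertical, 1=horizontal). The state's weight is A^(#A-smoothings - #B-smoothings) * d^(loops - 1).
Tabulate the states by total A-exponent and number of loops L (A-exp: L × count):
  A^9: L=9 ×1
  A^7: L=8 ×9
  A^5: L=7 ×36
  A^3: L=6 ×84
  A^1: L=5 ×126
  A^-1: L=4 ×126
  A^-3: L=3 ×84
  A^-5: L=2 ×36
  A^-7: L=1 ×9
  A^-9: L=2 ×1
Each group contributes A^e * Σ count * d^(L-1):
Powers of d = -A^2 - A^-2: d^2 = A^4 + 2 + A^-4; d^3 = -A^6 - 3*A^2 - 3*A^-2 - A^-6; d^4 = A^8 + 4*A^4 + 6 + 4*A^-4 + A^-8; d^5 = -A^10 - 5*A^6 - 10*A^2 - 10*A^-2 - 5*A^-6 - A^-10; d^6 = A^12 + 6*A^8 + 15*A^4 + 20 + 15*A^-4 + 6*A^-8 + A^-12; d^7 = -A^14 - 7*A^10 - 21*A^6 - 35*A^2 - 35*A^-2 - 21*A^-6 - 7*A^-10 - A^-14; d^8 = A^16 + 8*A^12 + 28*A^8 + 56*A^4 + 70 + 56*A^-4 + 28*A^-8 + 8*A^-12 + A^-16.
  A^9 * (d^8) = A^25 + 8*A^21 + 28*A^17 + 56*A^13 + 70*A^9 + 56*A^5 + 28*A + 8*A^-3 + A^-7
  A^7 * (9*d^7) = -9*A^21 - 63*A^17 - 189*A^13 - 315*A^9 - 315*A^5 - 189*A - 63*A^-3 - 9*A^-7
  A^5 * (36*d^6) = 36*A^17 + 216*A^13 + 540*A^9 + 720*A^5 + 540*A + 216*A^-3 + 36*A^-7
  A^3 * (84*d^5) = -84*A^13 - 420*A^9 - 840*A^5 - 840*A - 420*A^-3 - 84*A^-7
  A^1 * (126*d^4) = 126*A^9 + 504*A^5 + 756*A + 504*A^-3 + 126*A^-7
  A^-1 * (126*d^3) = -126*A^5 - 378*A - 378*A^-3 - 126*A^-7
  A^-3 * (84*d^2) = 84*A + 168*A^-3 + 84*A^-7
  A^-5 * (36*d) = -36*A^-3 - 36*A^-7
  A^-7 * (9) = 9*A^-7
  A^-9 * (d) = -A^-7 - A^-11
Summing the groups: <K> = A^25 - A^21 + A^17 - A^13 + A^9 - A^5 + A - A^-3 - A^-11
Normalise by the writhe: (-A^3)^(-w) = (-A^3)^(9) = -A^27, so f(A) = -A^27 * <K> = -A^52 + A^48 - A^44 + A^40 - A^36 + A^32 - A^28 + A^24 + A^16.
Substitute A = t^(-1/4), i.e. A^e → t^(-e/4): V(t) = t^-4 + t^-6 - t^-7 + t^-8 - t^-9 + t^-10 - t^-11 + t^-12 - t^-13

Answer: t^-4 + t^-6 - t^-7 + t^-8 - t^-9 + t^-10 - t^-11 + t^-12 - t^-13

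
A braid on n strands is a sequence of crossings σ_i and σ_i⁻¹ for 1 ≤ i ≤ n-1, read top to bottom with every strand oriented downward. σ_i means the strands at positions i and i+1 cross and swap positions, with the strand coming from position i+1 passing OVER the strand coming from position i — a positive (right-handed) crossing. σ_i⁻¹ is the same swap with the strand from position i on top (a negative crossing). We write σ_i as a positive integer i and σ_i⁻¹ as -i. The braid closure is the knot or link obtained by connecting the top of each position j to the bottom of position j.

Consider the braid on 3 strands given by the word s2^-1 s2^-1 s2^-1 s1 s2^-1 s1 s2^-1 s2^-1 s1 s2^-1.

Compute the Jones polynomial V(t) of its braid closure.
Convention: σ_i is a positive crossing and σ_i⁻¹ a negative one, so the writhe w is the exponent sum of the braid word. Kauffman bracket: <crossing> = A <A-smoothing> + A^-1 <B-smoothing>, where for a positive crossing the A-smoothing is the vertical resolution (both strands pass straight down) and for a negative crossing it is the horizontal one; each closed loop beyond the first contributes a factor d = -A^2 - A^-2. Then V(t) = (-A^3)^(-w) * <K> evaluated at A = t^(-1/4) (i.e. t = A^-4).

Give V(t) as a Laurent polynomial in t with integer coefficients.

Braid: s2^-1 s2^-1 s2^-1 s1 s2^-1 s1 s2^-1 s2^-1 s1 s2^-1 on 3 strands, 10 crossings.
Writhe w = (#positive) - (#negative) = 3 - 7 = -4.
Computing the Kauffman bracket via state sum. There are 2^10 = 1024 states.
Smooth each crossing (0=||, 1=⌣⌢); contribution A^(Σ sign_k(1-2s_k)) * d^(L-1).
Tabulate the states by total A-exponent and number of loops L (A-exp: L × count):
  A^10: L=8 ×1
  A^8: L=7 ×10
  A^6: L=6 ×45
  A^4: L=5 ×119, L=7 ×1
  A^2: L=4 ×202, L=6 ×8
  A^0: L=3 ×224, L=5 ×28
  A^-2: L=2 ×156, L=4 ×53, L=6 ×1
  A^-4: L=1 ×57, L=3 ×59, L=5 ×4
  A^-6: L=2 ×38, L=4 ×7
  A^-8: L=3 ×10
  A^-10: L=4 ×1
Each group contributes A^e * Σ count * d^(L-1):
Powers of d = -A^2 - A^-2: d^2 = A^4 + 2 + A^-4; d^3 = -A^6 - 3*A^2 - 3*A^-2 - A^-6; d^4 = A^8 + 4*A^4 + 6 + 4*A^-4 + A^-8; d^5 = -A^10 - 5*A^6 - 10*A^2 - 10*A^-2 - 5*A^-6 - A^-10; d^6 = A^12 + 6*A^8 + 15*A^4 + 20 + 15*A^-4 + 6*A^-8 + A^-12; d^7 = -A^14 - 7*A^10 - 21*A^6 - 35*A^2 - 35*A^-2 - 21*A^-6 - 7*A^-10 - A^-14.
  A^10 * (d^7) = -A^24 - 7*A^20 - 21*A^16 - 35*A^12 - 35*A^8 - 21*A^4 - 7 - A^-4
  A^8 * (10*d^6) = 10*A^20 + 60*A^16 + 150*A^12 + 200*A^8 + 150*A^4 + 60 + 10*A^-4
  A^6 * (45*d^5) = -45*A^16 - 225*A^12 - 450*A^8 - 450*A^4 - 225 - 45*A^-4
  A^4 * (119*d^4 + d^6) = A^16 + 125*A^12 + 491*A^8 + 734*A^4 + 491 + 125*A^-4 + A^-8
  A^2 * (202*d^3 + 8*d^5) = -8*A^12 - 242*A^8 - 686*A^4 - 686 - 242*A^-4 - 8*A^-8
  A^0 * (224*d^2 + 28*d^4) = 28*A^8 + 336*A^4 + 616 + 336*A^-4 + 28*A^-8
  A^-2 * (156*d + 53*d^3 + d^5) = -A^8 - 58*A^4 - 325 - 325*A^-4 - 58*A^-8 - A^-12
  A^-4 * (57 + 59*d^2 + 4*d^4) = 4*A^4 + 75 + 199*A^-4 + 75*A^-8 + 4*A^-12
  A^-6 * (38*d + 7*d^3) = -7 - 59*A^-4 - 59*A^-8 - 7*A^-12
  A^-8 * (10*d^2) = 10*A^-4 + 20*A^-8 + 10*A^-12
  A^-10 * (d^3) = -A^-4 - 3*A^-8 - 3*A^-12 - A^-16
Summing the groups: <K> = -A^24 + 3*A^20 - 5*A^16 + 7*A^12 - 9*A^8 + 9*A^4 - 8 + 7*A^-4 - 4*A^-8 + 3*A^-12 - A^-16
Normalise by the writhe: (-A^3)^(-w) = (-A^3)^(4) = A^12, so f(A) = A^12 * <K> = -A^36 + 3*A^32 - 5*A^28 + 7*A^24 - 9*A^20 + 9*A^16 - 8*A^12 + 7*A^8 - 4*A^4 + 3 - A^-4.
Substitute A = t^(-1/4), i.e. A^e → t^(-e/4): V(t) = -t + 3 - 4*t^-1 + 7*t^-2 - 8*t^-3 + 9*t^-4 - 9*t^-5 + 7*t^-6 - 5*t^-7 + 3*t^-8 - t^-9

Answer: -t + 3 - 4*t^-1 + 7*t^-2 - 8*t^-3 + 9*t^-4 - 9*t^-5 + 7*t^-6 - 5*t^-7 + 3*t^-8 - t^-9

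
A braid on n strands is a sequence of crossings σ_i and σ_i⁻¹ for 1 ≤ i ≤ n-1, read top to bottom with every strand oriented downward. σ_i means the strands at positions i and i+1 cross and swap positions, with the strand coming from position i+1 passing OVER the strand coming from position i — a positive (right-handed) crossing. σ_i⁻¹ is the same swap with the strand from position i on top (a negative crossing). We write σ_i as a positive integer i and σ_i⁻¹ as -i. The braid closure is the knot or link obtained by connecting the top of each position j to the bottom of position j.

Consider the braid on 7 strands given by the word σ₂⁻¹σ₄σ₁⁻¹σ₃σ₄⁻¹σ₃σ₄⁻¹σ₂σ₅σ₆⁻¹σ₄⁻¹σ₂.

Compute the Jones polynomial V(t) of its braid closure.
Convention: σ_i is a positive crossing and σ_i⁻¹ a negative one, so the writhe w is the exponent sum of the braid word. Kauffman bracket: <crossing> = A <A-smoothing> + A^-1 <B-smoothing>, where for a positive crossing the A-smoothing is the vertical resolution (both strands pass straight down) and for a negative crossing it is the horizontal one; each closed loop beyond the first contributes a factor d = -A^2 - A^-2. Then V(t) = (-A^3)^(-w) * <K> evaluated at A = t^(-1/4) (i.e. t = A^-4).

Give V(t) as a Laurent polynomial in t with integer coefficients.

t^2 - t + 1 - t^-1 + t^-2

Derivation:
The presented braid s2^-1 s4 s1^-1 s3 s4^-1 s3 s4^-1 s2 s5 s6^-1 s4^-1 s2 on 7 strands reduces by inverse Markov moves (closure unchanged at each step):
  Deconjugate: the word is γ·β·γ⁻¹ with γ = s2^-1 s4 (prefix) and γ⁻¹ = s4^-1 s2 (suffix); strip both.
  Destabilize: the word has the form β·s6^-1 where s6^-1 occurs only as the final letter (β ∈ B_6); drop it and the last strand → 6 strands.
  Destabilize: the word has the form β·s5 where s5 occurs only as the final letter (β ∈ B_5); drop it and the last strand → 5 strands.
Reduced to β = s1^-1 s3 s4^-1 s3 s4^-1 s2 on 5 strands, 6 crossings.
Compute on β:
Braid: s1^-1 s3 s4^-1 s3 s4^-1 s2 on 5 strands, 6 crossings.
Writhe w = (#positive) - (#negative) = 3 - 3 = 0.
Computing the Kauffman bracket via state sum. There are 2^6 = 64 states.
For each crossing: s=0 is the vertical smoothing, s=1 horizontal. Crossing k contributes A^(sign_k * (1 - 2*s_k)); loop factor d = -A^2 - A^-2.
Tabulate the states by total A-exponent and number of loops L (A-exp: L × count):
  A^6: L=4 ×1
  A^4: L=3 ×5, L=5 ×1
  A^2: L=2 ×9, L=4 ×6
  A^0: L=1 ×5, L=3 ×14, L=5 ×1
  A^-2: L=2 ×9, L=4 ×6
  A^-4: L=3 ×5, L=5 ×1
  A^-6: L=4 ×1
Each group contributes A^e * Σ count * d^(L-1):
Powers of d = -A^2 - A^-2: d^2 = A^4 + 2 + A^-4; d^3 = -A^6 - 3*A^2 - 3*A^-2 - A^-6; d^4 = A^8 + 4*A^4 + 6 + 4*A^-4 + A^-8.
  A^6 * (d^3) = -A^12 - 3*A^8 - 3*A^4 - 1
  A^4 * (5*d^2 + d^4) = A^12 + 9*A^8 + 16*A^4 + 9 + A^-4
  A^2 * (9*d + 6*d^3) = -6*A^8 - 27*A^4 - 27 - 6*A^-4
  A^0 * (5 + 14*d^2 + d^4) = A^8 + 18*A^4 + 39 + 18*A^-4 + A^-8
  A^-2 * (9*d + 6*d^3) = -6*A^4 - 27 - 27*A^-4 - 6*A^-8
  A^-4 * (5*d^2 + d^4) = A^4 + 9 + 16*A^-4 + 9*A^-8 + A^-12
  A^-6 * (d^3) = -1 - 3*A^-4 - 3*A^-8 - A^-12
Summing the groups: <K> = A^8 - A^4 + 1 - A^-4 + A^-8
Normalise by the writhe: (-A^3)^(-w) = (-A^3)^(0) = 1, so f(A) = 1 * <K> = A^8 - A^4 + 1 - A^-4 + A^-8.
Substitute A = t^(-1/4), i.e. A^e → t^(-e/4): V(t) = t^2 - t + 1 - t^-1 + t^-2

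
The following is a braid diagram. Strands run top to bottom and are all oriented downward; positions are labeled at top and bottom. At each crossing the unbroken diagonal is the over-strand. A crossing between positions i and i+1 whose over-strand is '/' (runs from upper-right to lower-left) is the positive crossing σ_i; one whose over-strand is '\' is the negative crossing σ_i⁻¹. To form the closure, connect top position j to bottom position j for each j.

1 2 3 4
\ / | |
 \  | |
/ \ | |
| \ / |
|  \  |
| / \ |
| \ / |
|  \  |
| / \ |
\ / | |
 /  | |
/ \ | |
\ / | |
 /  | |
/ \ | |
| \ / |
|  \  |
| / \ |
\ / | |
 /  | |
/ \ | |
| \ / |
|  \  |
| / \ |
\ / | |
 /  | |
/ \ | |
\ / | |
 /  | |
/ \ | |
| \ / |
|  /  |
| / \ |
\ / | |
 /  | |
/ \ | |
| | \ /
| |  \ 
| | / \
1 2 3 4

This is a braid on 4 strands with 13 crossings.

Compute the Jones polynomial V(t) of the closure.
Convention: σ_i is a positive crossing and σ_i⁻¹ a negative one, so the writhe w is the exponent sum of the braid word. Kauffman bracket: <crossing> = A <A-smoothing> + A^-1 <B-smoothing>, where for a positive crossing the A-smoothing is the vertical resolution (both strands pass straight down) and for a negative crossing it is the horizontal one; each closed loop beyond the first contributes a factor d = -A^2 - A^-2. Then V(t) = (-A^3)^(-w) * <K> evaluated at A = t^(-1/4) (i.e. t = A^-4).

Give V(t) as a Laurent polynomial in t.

Reading the diagram top to bottom ('/'-over between positions i,i+1 = s_i, '\'-over = s_i^-1): braid word = s1^-1 s2^-1 s2^-1 s1 s1 s2^-1 s1 s2^-1 s1 s1 s2 s1 s3^-1.
The presented braid s1^-1 s2^-1 s2^-1 s1 s1 s2^-1 s1 s2^-1 s1 s1 s2 s1 s3^-1 on 4 strands reduces by inverse Markov moves (closure unchanged at each step):
  Destabilize: the word has the form β·s3^-1 where s3^-1 occurs only as the final letter (β ∈ B_3); drop it and the last strand → 3 strands.
  Deconjugate: the word is γ·β·γ⁻¹ with γ = s1^-1 s2^-1 (prefix) and γ⁻¹ = s2 s1 (suffix); strip both.
Reduced to β = s2^-1 s1 s1 s2^-1 s1 s2^-1 s1 s1 on 3 strands, 8 crossings.
Compute on β:
Braid: s2^-1 s1 s1 s2^-1 s1 s2^-1 s1 s1 on 3 strands, 8 crossings.
Writhe w = (#positive) - (#negative) = 5 - 3 = 2.
State-sum expansion of <K>. There are 2^8 = 256 states.
Smooth each crossing (0=||, 1=⌣⌢); contribution A^(Σ sign_k(1-2s_k)) * d^(L-1).
Tabulate the states by total A-exponent and number of loops L (A-exp: L × count):
  A^8: L=4 ×1
  A^6: L=3 ×8
  A^4: L=2 ×26, L=4 ×2
  A^2: L=1 ×35, L=3 ×21
  A^0: L=2 ×63, L=4 ×7
  A^-2: L=3 ×55, L=5 ×1
  A^-4: L=4 ×28
  A^-6: L=5 ×8
  A^-8: L=6 ×1
Each group contributes A^e * Σ count * d^(L-1):
Powers of d = -A^2 - A^-2: d^2 = A^4 + 2 + A^-4; d^3 = -A^6 - 3*A^2 - 3*A^-2 - A^-6; d^4 = A^8 + 4*A^4 + 6 + 4*A^-4 + A^-8; d^5 = -A^10 - 5*A^6 - 10*A^2 - 10*A^-2 - 5*A^-6 - A^-10.
  A^8 * (d^3) = -A^14 - 3*A^10 - 3*A^6 - A^2
  A^6 * (8*d^2) = 8*A^10 + 16*A^6 + 8*A^2
  A^4 * (26*d + 2*d^3) = -2*A^10 - 32*A^6 - 32*A^2 - 2*A^-2
  A^2 * (35 + 21*d^2) = 21*A^6 + 77*A^2 + 21*A^-2
  A^0 * (63*d + 7*d^3) = -7*A^6 - 84*A^2 - 84*A^-2 - 7*A^-6
  A^-2 * (55*d^2 + d^4) = A^6 + 59*A^2 + 116*A^-2 + 59*A^-6 + A^-10
  A^-4 * (28*d^3) = -28*A^2 - 84*A^-2 - 84*A^-6 - 28*A^-10
  A^-6 * (8*d^4) = 8*A^2 + 32*A^-2 + 48*A^-6 + 32*A^-10 + 8*A^-14
  A^-8 * (d^5) = -A^2 - 5*A^-2 - 10*A^-6 - 10*A^-10 - 5*A^-14 - A^-18
Summing the groups: <K> = -A^14 + 3*A^10 - 4*A^6 + 6*A^2 - 6*A^-2 + 6*A^-6 - 5*A^-10 + 3*A^-14 - A^-18
Normalise by the writhe: (-A^3)^(-w) = (-A^3)^(-2) = A^-6, so f(A) = A^-6 * <K> = -A^8 + 3*A^4 - 4 + 6*A^-4 - 6*A^-8 + 6*A^-12 - 5*A^-16 + 3*A^-20 - A^-24.
Substitute A = t^(-1/4), i.e. A^e → t^(-e/4): V(t) = -t^6 + 3*t^5 - 5*t^4 + 6*t^3 - 6*t^2 + 6*t - 4 + 3*t^-1 - t^-2

Answer: -t^6 + 3*t^5 - 5*t^4 + 6*t^3 - 6*t^2 + 6*t - 4 + 3*t^-1 - t^-2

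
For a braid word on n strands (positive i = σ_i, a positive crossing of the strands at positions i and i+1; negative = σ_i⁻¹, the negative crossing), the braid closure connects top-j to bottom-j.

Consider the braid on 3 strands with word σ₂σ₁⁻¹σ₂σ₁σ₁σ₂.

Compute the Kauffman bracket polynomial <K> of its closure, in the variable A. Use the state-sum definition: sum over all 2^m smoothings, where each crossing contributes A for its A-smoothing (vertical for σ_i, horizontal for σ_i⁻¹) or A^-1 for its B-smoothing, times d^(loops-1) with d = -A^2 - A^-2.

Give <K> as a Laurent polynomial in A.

A^8 - A^4 + 2 - A^-4 + A^-8 - A^-12

Derivation:
Braid: s2 s1^-1 s2 s1 s1 s2 on 3 strands, 6 crossings.
Writhe w = (#positive) - (#negative) = 5 - 1 = 4.
Computing the Kauffman bracket via state sum. There are 2^6 = 64 states.
For each crossing: s=0 is the vertical smoothing, s=1 horizontal. Crossing k contributes A^(sign_k * (1 - 2*s_k)); loop factor d = -A^2 - A^-2.
Tabulate the states by total A-exponent and number of loops L (A-exp: L × count):
  A^6: L=2 ×1
  A^4: L=1 ×3, L=3 ×3
  A^2: L=2 ×14, L=4 ×1
  A^0: L=1 ×10, L=3 ×10
  A^-2: L=2 ×13, L=4 ×2
  A^-4: L=3 ×6
  A^-6: L=4 ×1
Each group contributes A^e * Σ count * d^(L-1):
Powers of d = -A^2 - A^-2: d^2 = A^4 + 2 + A^-4; d^3 = -A^6 - 3*A^2 - 3*A^-2 - A^-6.
  A^6 * (d) = -A^8 - A^4
  A^4 * (3 + 3*d^2) = 3*A^8 + 9*A^4 + 3
  A^2 * (14*d + d^3) = -A^8 - 17*A^4 - 17 - A^-4
  A^0 * (10 + 10*d^2) = 10*A^4 + 30 + 10*A^-4
  A^-2 * (13*d + 2*d^3) = -2*A^4 - 19 - 19*A^-4 - 2*A^-8
  A^-4 * (6*d^2) = 6 + 12*A^-4 + 6*A^-8
  A^-6 * (d^3) = -1 - 3*A^-4 - 3*A^-8 - A^-12
Summing the groups: <K> = A^8 - A^4 + 2 - A^-4 + A^-8 - A^-12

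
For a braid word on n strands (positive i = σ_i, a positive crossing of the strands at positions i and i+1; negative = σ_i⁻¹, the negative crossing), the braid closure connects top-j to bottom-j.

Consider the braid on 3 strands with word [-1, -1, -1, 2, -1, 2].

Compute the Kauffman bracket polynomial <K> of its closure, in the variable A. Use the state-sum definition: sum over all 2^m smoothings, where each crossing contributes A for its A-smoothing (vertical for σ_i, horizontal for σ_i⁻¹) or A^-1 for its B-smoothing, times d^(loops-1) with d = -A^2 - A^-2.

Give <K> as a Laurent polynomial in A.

Braid: s1^-1 s1^-1 s1^-1 s2 s1^-1 s2 on 3 strands, 6 crossings.
Writhe w = (#positive) - (#negative) = 2 - 4 = -2.
Enumerate smoothing states for the bracket polynomial. There are 2^6 = 64 states.
Smooth each crossing (0=||, 1=⌣⌢); contribution A^(Σ sign_k(1-2s_k)) * d^(L-1).
Tabulate the states by total A-exponent and number of loops L (A-exp: L × count):
  A^6: L=5 ×1
  A^4: L=4 ×6
  A^2: L=3 ×15
  A^0: L=2 ×19, L=4 ×1
  A^-2: L=1 ×11, L=3 ×4
  A^-4: L=2 ×6
  A^-6: L=3 ×1
Each group contributes A^e * Σ count * d^(L-1):
Powers of d = -A^2 - A^-2: d^2 = A^4 + 2 + A^-4; d^3 = -A^6 - 3*A^2 - 3*A^-2 - A^-6; d^4 = A^8 + 4*A^4 + 6 + 4*A^-4 + A^-8.
  A^6 * (d^4) = A^14 + 4*A^10 + 6*A^6 + 4*A^2 + A^-2
  A^4 * (6*d^3) = -6*A^10 - 18*A^6 - 18*A^2 - 6*A^-2
  A^2 * (15*d^2) = 15*A^6 + 30*A^2 + 15*A^-2
  A^0 * (19*d + d^3) = -A^6 - 22*A^2 - 22*A^-2 - A^-6
  A^-2 * (11 + 4*d^2) = 4*A^2 + 19*A^-2 + 4*A^-6
  A^-4 * (6*d) = -6*A^-2 - 6*A^-6
  A^-6 * (d^2) = A^-2 + 2*A^-6 + A^-10
Summing the groups: <K> = A^14 - 2*A^10 + 2*A^6 - 2*A^2 + 2*A^-2 - A^-6 + A^-10

Answer: A^14 - 2*A^10 + 2*A^6 - 2*A^2 + 2*A^-2 - A^-6 + A^-10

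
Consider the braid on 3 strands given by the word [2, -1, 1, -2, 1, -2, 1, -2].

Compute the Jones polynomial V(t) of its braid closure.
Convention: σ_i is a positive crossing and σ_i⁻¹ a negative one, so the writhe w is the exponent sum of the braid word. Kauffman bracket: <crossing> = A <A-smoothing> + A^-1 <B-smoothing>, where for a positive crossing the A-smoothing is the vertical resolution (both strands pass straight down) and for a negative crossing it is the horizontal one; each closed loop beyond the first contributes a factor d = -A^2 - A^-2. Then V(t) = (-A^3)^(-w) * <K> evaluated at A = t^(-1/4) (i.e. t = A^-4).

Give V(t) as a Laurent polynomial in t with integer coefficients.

t^2 - t + 1 - t^-1 + t^-2

Derivation:
The presented braid s2 s1^-1 s1 s2^-1 s1 s2^-1 s1 s2^-1 on 3 strands reduces by inverse Markov moves (closure unchanged at each step):
  Deconjugate: the word is γ·β·γ⁻¹ with γ = s2 s1^-1 (prefix) and γ⁻¹ = s1 s2^-1 (suffix); strip both.
Reduced to β = s1 s2^-1 s1 s2^-1 on 3 strands, 4 crossings.
Compute on β:
Braid: s1 s2^-1 s1 s2^-1 on 3 strands, 4 crossings.
Writhe w = (#positive) - (#negative) = 2 - 2 = 0.
Enumerate smoothing states for the bracket polynomial. There are 2^4 = 16 states.
For each crossing: s=0 is the vertical smoothing, s=1 horizontal. Crossing k contributes A^(sign_k * (1 - 2*s_k)); loop factor d = -A^2 - A^-2.
  state 0000: A-exp=+0, loops=3, term = A^0 * d^2
  state 0001: A-exp=+2, loops=2, term = A^2 * d^1
  state 0010: A-exp=-2, loops=2, term = A^-2 * d^1
  state 0011: A-exp=+0, loops=1, term = A^0 * d^0
  state 0100: A-exp=+2, loops=2, term = A^2 * d^1
  state 0101: A-exp=+4, loops=3, term = A^4 * d^2
  state 0110: A-exp=+0, loops=1, term = A^0 * d^0
  state 0111: A-exp=+2, loops=2, term = A^2 * d^1
  state 1000: A-exp=-2, loops=2, term = A^-2 * d^1
  state 1001: A-exp=+0, loops=1, term = A^0 * d^0
  state 1010: A-exp=-4, loops=3, term = A^-4 * d^2
  state 1011: A-exp=-2, loops=2, term = A^-2 * d^1
  state 1100: A-exp=+0, loops=1, term = A^0 * d^0
  state 1101: A-exp=+2, loops=2, term = A^2 * d^1
  state 1110: A-exp=-2, loops=2, term = A^-2 * d^1
  state 1111: A-exp=+0, loops=1, term = A^0 * d^0
Collect the terms by A-exponent (count of states per loop number):
Powers of d = -A^2 - A^-2: d^2 = A^4 + 2 + A^-4.
  A^4 * (d^2) = A^8 + 2*A^4 + 1
  A^2 * (4*d) = -4*A^4 - 4
  A^0 * (5 + d^2) = A^4 + 7 + A^-4
  A^-2 * (4*d) = -4 - 4*A^-4
  A^-4 * (d^2) = 1 + 2*A^-4 + A^-8
Summing the groups: <K> = A^8 - A^4 + 1 - A^-4 + A^-8
Normalise by the writhe: (-A^3)^(-w) = (-A^3)^(0) = 1, so f(A) = 1 * <K> = A^8 - A^4 + 1 - A^-4 + A^-8.
Substitute A = t^(-1/4), i.e. A^e → t^(-e/4): V(t) = t^2 - t + 1 - t^-1 + t^-2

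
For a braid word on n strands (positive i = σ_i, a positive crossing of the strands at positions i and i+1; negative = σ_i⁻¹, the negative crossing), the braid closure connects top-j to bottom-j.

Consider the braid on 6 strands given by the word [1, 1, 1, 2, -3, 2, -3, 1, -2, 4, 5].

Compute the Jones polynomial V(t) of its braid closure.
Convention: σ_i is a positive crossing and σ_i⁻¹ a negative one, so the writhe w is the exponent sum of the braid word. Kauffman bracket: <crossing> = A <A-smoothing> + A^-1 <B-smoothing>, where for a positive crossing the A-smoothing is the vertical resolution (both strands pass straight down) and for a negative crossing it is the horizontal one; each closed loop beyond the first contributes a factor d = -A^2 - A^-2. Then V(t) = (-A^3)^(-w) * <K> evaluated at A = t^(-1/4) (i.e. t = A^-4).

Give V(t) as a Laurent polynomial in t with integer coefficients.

t^7 - 2*t^6 + 3*t^5 - 4*t^4 + 4*t^3 - 4*t^2 + 3*t - 1 + t^-1

Derivation:
The presented braid s1 s1 s1 s2 s3^-1 s2 s3^-1 s1 s2^-1 s4 s5 on 6 strands reduces by inverse Markov moves (closure unchanged at each step):
  Destabilize: the word has the form β·s5 where s5 occurs only as the final letter (β ∈ B_5); drop it and the last strand → 5 strands.
  Destabilize: the word has the form β·s4 where s4 occurs only as the final letter (β ∈ B_4); drop it and the last strand → 4 strands.
Reduced to β = s1 s1 s1 s2 s3^-1 s2 s3^-1 s1 s2^-1 on 4 strands, 9 crossings.
Compute on β:
Braid: s1 s1 s1 s2 s3^-1 s2 s3^-1 s1 s2^-1 on 4 strands, 9 crossings.
Writhe w = (#positive) - (#negative) = 6 - 3 = 3.
State-sum expansion of <K>. There are 2^9 = 512 states.
For each crossing: s=0 is the vertical smoothing, s=1 horizontal. Crossing k contributes A^(sign_k * (1 - 2*s_k)); loop factor d = -A^2 - A^-2.
Tabulate the states by total A-exponent and number of loops L (A-exp: L × count):
  A^9: L=3 ×1
  A^7: L=2 ×7, L=4 ×2
  A^5: L=1 ×12, L=3 ×24
  A^3: L=2 ×66, L=4 ×18
  A^1: L=1 ×35, L=3 ×84, L=5 ×7
  A^-1: L=2 ×73, L=4 ×52, L=6 ×1
  A^-3: L=3 ×68, L=5 ×16
  A^-5: L=4 ×34, L=6 ×2
  A^-7: L=5 ×9
  A^-9: L=6 ×1
Each group contributes A^e * Σ count * d^(L-1):
Powers of d = -A^2 - A^-2: d^2 = A^4 + 2 + A^-4; d^3 = -A^6 - 3*A^2 - 3*A^-2 - A^-6; d^4 = A^8 + 4*A^4 + 6 + 4*A^-4 + A^-8; d^5 = -A^10 - 5*A^6 - 10*A^2 - 10*A^-2 - 5*A^-6 - A^-10.
  A^9 * (d^2) = A^13 + 2*A^9 + A^5
  A^7 * (7*d + 2*d^3) = -2*A^13 - 13*A^9 - 13*A^5 - 2*A
  A^5 * (12 + 24*d^2) = 24*A^9 + 60*A^5 + 24*A
  A^3 * (66*d + 18*d^3) = -18*A^9 - 120*A^5 - 120*A - 18*A^-3
  A^1 * (35 + 84*d^2 + 7*d^4) = 7*A^9 + 112*A^5 + 245*A + 112*A^-3 + 7*A^-7
  A^-1 * (73*d + 52*d^3 + d^5) = -A^9 - 57*A^5 - 239*A - 239*A^-3 - 57*A^-7 - A^-11
  A^-3 * (68*d^2 + 16*d^4) = 16*A^5 + 132*A + 232*A^-3 + 132*A^-7 + 16*A^-11
  A^-5 * (34*d^3 + 2*d^5) = -2*A^5 - 44*A - 122*A^-3 - 122*A^-7 - 44*A^-11 - 2*A^-15
  A^-7 * (9*d^4) = 9*A + 36*A^-3 + 54*A^-7 + 36*A^-11 + 9*A^-15
  A^-9 * (d^5) = -A - 5*A^-3 - 10*A^-7 - 10*A^-11 - 5*A^-15 - A^-19
Summing the groups: <K> = -A^13 + A^9 - 3*A^5 + 4*A - 4*A^-3 + 4*A^-7 - 3*A^-11 + 2*A^-15 - A^-19
Normalise by the writhe: (-A^3)^(-w) = (-A^3)^(-3) = -A^-9, so f(A) = -A^-9 * <K> = A^4 - 1 + 3*A^-4 - 4*A^-8 + 4*A^-12 - 4*A^-16 + 3*A^-20 - 2*A^-24 + A^-28.
Substitute A = t^(-1/4), i.e. A^e → t^(-e/4): V(t) = t^7 - 2*t^6 + 3*t^5 - 4*t^4 + 4*t^3 - 4*t^2 + 3*t - 1 + t^-1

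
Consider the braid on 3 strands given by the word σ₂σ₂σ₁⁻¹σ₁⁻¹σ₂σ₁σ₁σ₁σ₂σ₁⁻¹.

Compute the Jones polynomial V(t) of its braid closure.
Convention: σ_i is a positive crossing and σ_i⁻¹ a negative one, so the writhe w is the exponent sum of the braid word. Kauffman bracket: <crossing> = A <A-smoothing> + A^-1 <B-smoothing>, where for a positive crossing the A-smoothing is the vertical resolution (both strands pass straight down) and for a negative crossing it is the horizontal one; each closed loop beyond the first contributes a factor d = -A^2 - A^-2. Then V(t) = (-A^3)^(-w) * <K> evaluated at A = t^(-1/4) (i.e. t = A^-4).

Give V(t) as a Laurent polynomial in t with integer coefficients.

Braid: s2 s2 s1^-1 s1^-1 s2 s1 s1 s1 s2 s1^-1 on 3 strands, 10 crossings.
Writhe w = (#positive) - (#negative) = 7 - 3 = 4.
State-sum expansion of <K>. There are 2^10 = 1024 states.
For each crossing: s=0 is the vertical smoothing, s=1 horizontal. Crossing k contributes A^(sign_k * (1 - 2*s_k)); loop factor d = -A^2 - A^-2.
Tabulate the states by total A-exponent and number of loops L (A-exp: L × count):
  A^10: L=4 ×1
  A^8: L=3 ×7, L=5 ×3
  A^6: L=2 ×19, L=4 ×23, L=6 ×3
  A^4: L=1 ×20, L=3 ×75, L=5 ×24, L=7 ×1
  A^2: L=2 ×114, L=4 ×86, L=6 ×10
  A^0: L=1 ×51, L=3 ×155, L=5 ×45, L=7 ×1
  A^-2: L=2 ×102, L=4 ×98, L=6 ×10
  A^-4: L=3 ×89, L=5 ×30, L=7 ×1
  A^-6: L=4 ×41, L=6 ×4
  A^-8: L=5 ×10
  A^-10: L=6 ×1
Each group contributes A^e * Σ count * d^(L-1):
Powers of d = -A^2 - A^-2: d^2 = A^4 + 2 + A^-4; d^3 = -A^6 - 3*A^2 - 3*A^-2 - A^-6; d^4 = A^8 + 4*A^4 + 6 + 4*A^-4 + A^-8; d^5 = -A^10 - 5*A^6 - 10*A^2 - 10*A^-2 - 5*A^-6 - A^-10; d^6 = A^12 + 6*A^8 + 15*A^4 + 20 + 15*A^-4 + 6*A^-8 + A^-12.
  A^10 * (d^3) = -A^16 - 3*A^12 - 3*A^8 - A^4
  A^8 * (7*d^2 + 3*d^4) = 3*A^16 + 19*A^12 + 32*A^8 + 19*A^4 + 3
  A^6 * (19*d + 23*d^3 + 3*d^5) = -3*A^16 - 38*A^12 - 118*A^8 - 118*A^4 - 38 - 3*A^-4
  A^4 * (20 + 75*d^2 + 24*d^4 + d^6) = A^16 + 30*A^12 + 186*A^8 + 334*A^4 + 186 + 30*A^-4 + A^-8
  A^2 * (114*d + 86*d^3 + 10*d^5) = -10*A^12 - 136*A^8 - 472*A^4 - 472 - 136*A^-4 - 10*A^-8
  A^0 * (51 + 155*d^2 + 45*d^4 + d^6) = A^12 + 51*A^8 + 350*A^4 + 651 + 350*A^-4 + 51*A^-8 + A^-12
  A^-2 * (102*d + 98*d^3 + 10*d^5) = -10*A^8 - 148*A^4 - 496 - 496*A^-4 - 148*A^-8 - 10*A^-12
  A^-4 * (89*d^2 + 30*d^4 + d^6) = A^8 + 36*A^4 + 224 + 378*A^-4 + 224*A^-8 + 36*A^-12 + A^-16
  A^-6 * (41*d^3 + 4*d^5) = -4*A^4 - 61 - 163*A^-4 - 163*A^-8 - 61*A^-12 - 4*A^-16
  A^-8 * (10*d^4) = 10 + 40*A^-4 + 60*A^-8 + 40*A^-12 + 10*A^-16
  A^-10 * (d^5) = -1 - 5*A^-4 - 10*A^-8 - 10*A^-12 - 5*A^-16 - A^-20
Summing the groups: <K> = -A^12 + 3*A^8 - 4*A^4 + 6 - 5*A^-4 + 5*A^-8 - 4*A^-12 + 2*A^-16 - A^-20
Normalise by the writhe: (-A^3)^(-w) = (-A^3)^(-4) = A^-12, so f(A) = A^-12 * <K> = -1 + 3*A^-4 - 4*A^-8 + 6*A^-12 - 5*A^-16 + 5*A^-20 - 4*A^-24 + 2*A^-28 - A^-32.
Substitute A = t^(-1/4), i.e. A^e → t^(-e/4): V(t) = -t^8 + 2*t^7 - 4*t^6 + 5*t^5 - 5*t^4 + 6*t^3 - 4*t^2 + 3*t - 1

Answer: -t^8 + 2*t^7 - 4*t^6 + 5*t^5 - 5*t^4 + 6*t^3 - 4*t^2 + 3*t - 1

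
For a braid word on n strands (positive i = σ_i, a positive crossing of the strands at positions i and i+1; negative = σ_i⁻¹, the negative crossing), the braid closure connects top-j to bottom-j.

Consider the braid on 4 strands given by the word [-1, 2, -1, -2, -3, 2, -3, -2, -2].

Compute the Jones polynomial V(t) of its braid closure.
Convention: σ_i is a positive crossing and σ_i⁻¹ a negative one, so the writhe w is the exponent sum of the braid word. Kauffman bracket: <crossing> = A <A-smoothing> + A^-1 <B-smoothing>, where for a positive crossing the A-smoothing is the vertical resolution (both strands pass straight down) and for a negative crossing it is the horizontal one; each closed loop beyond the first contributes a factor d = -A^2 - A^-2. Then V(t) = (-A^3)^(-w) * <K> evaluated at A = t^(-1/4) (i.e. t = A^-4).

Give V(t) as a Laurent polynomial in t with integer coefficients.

t^-1 - 2*t^-2 + 3*t^-3 - 2*t^-4 + 3*t^-5 - 2*t^-6 + t^-7 - t^-8

Derivation:
Braid: s1^-1 s2 s1^-1 s2^-1 s3^-1 s2 s3^-1 s2^-1 s2^-1 on 4 strands, 9 crossings.
Writhe w = (#positive) - (#negative) = 2 - 7 = -5.
Computing the Kauffman bracket via state sum. There are 2^9 = 512 states.
For each crossing: s=0 is the vertical smoothing, s=1 horizontal. Crossing k contributes A^(sign_k * (1 - 2*s_k)); loop factor d = -A^2 - A^-2.
Tabulate the states by total A-exponent and number of loops L (A-exp: L × count):
  A^9: L=5 ×1
  A^7: L=4 ×9
  A^5: L=3 ×30, L=5 ×6
  A^3: L=2 ×45, L=4 ×37, L=6 ×2
  A^1: L=1 ×27, L=3 ×78, L=5 ×21
  A^-1: L=2 ×67, L=4 ×53, L=6 ×6
  A^-3: L=1 ×12, L=3 ×53, L=5 ×18, L=7 ×1
  A^-5: L=2 ×14, L=4 ×19, L=6 ×3
  A^-7: L=3 ×6, L=5 ×3
  A^-9: L=4 ×1
Each group contributes A^e * Σ count * d^(L-1):
Powers of d = -A^2 - A^-2: d^2 = A^4 + 2 + A^-4; d^3 = -A^6 - 3*A^2 - 3*A^-2 - A^-6; d^4 = A^8 + 4*A^4 + 6 + 4*A^-4 + A^-8; d^5 = -A^10 - 5*A^6 - 10*A^2 - 10*A^-2 - 5*A^-6 - A^-10; d^6 = A^12 + 6*A^8 + 15*A^4 + 20 + 15*A^-4 + 6*A^-8 + A^-12.
  A^9 * (d^4) = A^17 + 4*A^13 + 6*A^9 + 4*A^5 + A
  A^7 * (9*d^3) = -9*A^13 - 27*A^9 - 27*A^5 - 9*A
  A^5 * (30*d^2 + 6*d^4) = 6*A^13 + 54*A^9 + 96*A^5 + 54*A + 6*A^-3
  A^3 * (45*d + 37*d^3 + 2*d^5) = -2*A^13 - 47*A^9 - 176*A^5 - 176*A - 47*A^-3 - 2*A^-7
  A^1 * (27 + 78*d^2 + 21*d^4) = 21*A^9 + 162*A^5 + 309*A + 162*A^-3 + 21*A^-7
  A^-1 * (67*d + 53*d^3 + 6*d^5) = -6*A^9 - 83*A^5 - 286*A - 286*A^-3 - 83*A^-7 - 6*A^-11
  A^-3 * (12 + 53*d^2 + 18*d^4 + d^6) = A^9 + 24*A^5 + 140*A + 246*A^-3 + 140*A^-7 + 24*A^-11 + A^-15
  A^-5 * (14*d + 19*d^3 + 3*d^5) = -3*A^5 - 34*A - 101*A^-3 - 101*A^-7 - 34*A^-11 - 3*A^-15
  A^-7 * (6*d^2 + 3*d^4) = 3*A + 18*A^-3 + 30*A^-7 + 18*A^-11 + 3*A^-15
  A^-9 * (d^3) = -A^-3 - 3*A^-7 - 3*A^-11 - A^-15
Summing the groups: <K> = A^17 - A^13 + 2*A^9 - 3*A^5 + 2*A - 3*A^-3 + 2*A^-7 - A^-11
Normalise by the writhe: (-A^3)^(-w) = (-A^3)^(5) = -A^15, so f(A) = -A^15 * <K> = -A^32 + A^28 - 2*A^24 + 3*A^20 - 2*A^16 + 3*A^12 - 2*A^8 + A^4.
Substitute A = t^(-1/4), i.e. A^e → t^(-e/4): V(t) = t^-1 - 2*t^-2 + 3*t^-3 - 2*t^-4 + 3*t^-5 - 2*t^-6 + t^-7 - t^-8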